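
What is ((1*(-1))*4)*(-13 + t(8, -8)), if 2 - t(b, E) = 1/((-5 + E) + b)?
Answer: 216/5 ≈ 43.200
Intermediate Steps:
t(b, E) = 2 - 1/(-5 + E + b) (t(b, E) = 2 - 1/((-5 + E) + b) = 2 - 1/(-5 + E + b))
((1*(-1))*4)*(-13 + t(8, -8)) = ((1*(-1))*4)*(-13 + (-11 + 2*(-8) + 2*8)/(-5 - 8 + 8)) = (-1*4)*(-13 + (-11 - 16 + 16)/(-5)) = -4*(-13 - ⅕*(-11)) = -4*(-13 + 11/5) = -4*(-54/5) = 216/5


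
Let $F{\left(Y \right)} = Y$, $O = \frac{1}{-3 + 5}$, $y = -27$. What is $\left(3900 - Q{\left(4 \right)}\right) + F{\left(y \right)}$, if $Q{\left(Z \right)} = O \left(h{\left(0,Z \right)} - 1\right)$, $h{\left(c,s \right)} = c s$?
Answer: $\frac{7747}{2} \approx 3873.5$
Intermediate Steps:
$O = \frac{1}{2} \approx 0.5$
$Q{\left(Z \right)} = - \frac{1}{2}$ ($Q{\left(Z \right)} = \frac{0 Z - 1}{2} = \frac{0 - 1}{2} = \frac{1}{2} \left(-1\right) = - \frac{1}{2}$)
$\left(3900 - Q{\left(4 \right)}\right) + F{\left(y \right)} = \left(3900 - - \frac{1}{2}\right) - 27 = \left(3900 + \frac{1}{2}\right) - 27 = \frac{7801}{2} - 27 = \frac{7747}{2}$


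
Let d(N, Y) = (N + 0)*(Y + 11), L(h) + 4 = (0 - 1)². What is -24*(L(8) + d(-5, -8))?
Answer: 432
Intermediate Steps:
L(h) = -3 (L(h) = -4 + (0 - 1)² = -4 + (-1)² = -4 + 1 = -3)
d(N, Y) = N*(11 + Y)
-24*(L(8) + d(-5, -8)) = -24*(-3 - 5*(11 - 8)) = -24*(-3 - 5*3) = -24*(-3 - 15) = -24*(-18) = 432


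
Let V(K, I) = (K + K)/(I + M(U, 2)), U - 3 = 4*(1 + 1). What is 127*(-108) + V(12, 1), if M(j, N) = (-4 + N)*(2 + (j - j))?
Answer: -13724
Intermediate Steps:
U = 11 (U = 3 + 4*(1 + 1) = 3 + 4*2 = 3 + 8 = 11)
M(j, N) = -8 + 2*N (M(j, N) = (-4 + N)*(2 + 0) = (-4 + N)*2 = -8 + 2*N)
V(K, I) = 2*K/(-4 + I) (V(K, I) = (K + K)/(I + (-8 + 2*2)) = (2*K)/(I + (-8 + 4)) = (2*K)/(I - 4) = (2*K)/(-4 + I) = 2*K/(-4 + I))
127*(-108) + V(12, 1) = 127*(-108) + 2*12/(-4 + 1) = -13716 + 2*12/(-3) = -13716 + 2*12*(-⅓) = -13716 - 8 = -13724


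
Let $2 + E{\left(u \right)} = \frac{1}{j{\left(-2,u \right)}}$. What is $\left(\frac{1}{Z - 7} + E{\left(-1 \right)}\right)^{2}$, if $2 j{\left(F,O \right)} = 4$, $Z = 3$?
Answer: $\frac{49}{16} \approx 3.0625$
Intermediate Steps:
$j{\left(F,O \right)} = 2$ ($j{\left(F,O \right)} = \frac{1}{2} \cdot 4 = 2$)
$E{\left(u \right)} = - \frac{3}{2}$ ($E{\left(u \right)} = -2 + \frac{1}{2} = - \frac{3}{2}$)
$\left(\frac{1}{Z - 7} + E{\left(-1 \right)}\right)^{2} = \left(\frac{1}{3 - 7} - \frac{3}{2}\right)^{2} = \left(\frac{1}{-4} - \frac{3}{2}\right)^{2} = \left(- \frac{1}{4} - \frac{3}{2}\right)^{2} = \left(- \frac{7}{4}\right)^{2} = \frac{49}{16}$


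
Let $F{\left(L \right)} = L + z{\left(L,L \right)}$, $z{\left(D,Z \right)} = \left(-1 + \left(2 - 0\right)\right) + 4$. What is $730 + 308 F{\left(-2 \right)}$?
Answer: $1654$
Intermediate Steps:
$z{\left(D,Z \right)} = 5$ ($z{\left(D,Z \right)} = \left(-1 + \left(2 + 0\right)\right) + 4 = \left(-1 + 2\right) + 4 = 1 + 4 = 5$)
$F{\left(L \right)} = 5 + L$ ($F{\left(L \right)} = L + 5 = 5 + L$)
$730 + 308 F{\left(-2 \right)} = 730 + 308 \left(5 - 2\right) = 730 + 308 \cdot 3 = 730 + 924 = 1654$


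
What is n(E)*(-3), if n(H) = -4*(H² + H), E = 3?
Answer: 144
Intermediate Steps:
n(H) = -4*H - 4*H² (n(H) = -4*(H + H²) = -4*H - 4*H²)
n(E)*(-3) = -4*3*(1 + 3)*(-3) = -4*3*4*(-3) = -48*(-3) = 144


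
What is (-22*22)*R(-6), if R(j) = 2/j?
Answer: 484/3 ≈ 161.33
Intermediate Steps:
(-22*22)*R(-6) = (-22*22)*(2/(-6)) = -968*(-1)/6 = -484*(-1/3) = 484/3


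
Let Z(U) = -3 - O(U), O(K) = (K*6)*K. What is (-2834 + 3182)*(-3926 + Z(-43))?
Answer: -5228004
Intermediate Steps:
O(K) = 6*K² (O(K) = (6*K)*K = 6*K²)
Z(U) = -3 - 6*U²
(-2834 + 3182)*(-3926 + Z(-43)) = (-2834 + 3182)*(-3926 + (-3 - 6*(-43)²)) = 348*(-3926 + (-3 - 6*1849)) = 348*(-3926 + (-3 - 11094)) = 348*(-3926 - 11097) = 348*(-15023) = -5228004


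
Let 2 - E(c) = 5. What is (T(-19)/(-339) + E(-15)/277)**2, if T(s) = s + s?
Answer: 90421081/8817773409 ≈ 0.010254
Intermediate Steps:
E(c) = -3 (E(c) = 2 - 1*5 = 2 - 5 = -3)
T(s) = 2*s
(T(-19)/(-339) + E(-15)/277)**2 = ((2*(-19))/(-339) - 3/277)**2 = (-38*(-1/339) - 3*1/277)**2 = (38/339 - 3/277)**2 = (9509/93903)**2 = 90421081/8817773409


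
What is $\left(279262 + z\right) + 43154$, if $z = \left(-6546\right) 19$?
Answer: $198042$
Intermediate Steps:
$z = -124374$
$\left(279262 + z\right) + 43154 = \left(279262 - 124374\right) + 43154 = 154888 + 43154 = 198042$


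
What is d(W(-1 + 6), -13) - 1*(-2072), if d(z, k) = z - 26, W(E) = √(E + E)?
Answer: 2046 + √10 ≈ 2049.2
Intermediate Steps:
W(E) = √2*√E (W(E) = √(2*E) = √2*√E)
d(z, k) = -26 + z
d(W(-1 + 6), -13) - 1*(-2072) = (-26 + √2*√(-1 + 6)) - 1*(-2072) = (-26 + √2*√5) + 2072 = (-26 + √10) + 2072 = 2046 + √10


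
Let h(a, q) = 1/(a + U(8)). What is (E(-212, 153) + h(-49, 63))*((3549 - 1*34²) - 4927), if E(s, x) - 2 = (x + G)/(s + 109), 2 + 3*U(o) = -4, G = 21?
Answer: -3874486/5253 ≈ -737.58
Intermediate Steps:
U(o) = -2 (U(o) = -⅔ + (⅓)*(-4) = -⅔ - 4/3 = -2)
E(s, x) = 2 + (21 + x)/(109 + s) (E(s, x) = 2 + (x + 21)/(s + 109) = 2 + (21 + x)/(109 + s))
h(a, q) = 1/(-2 + a) (h(a, q) = 1/(a - 2) = 1/(-2 + a))
(E(-212, 153) + h(-49, 63))*((3549 - 1*34²) - 4927) = ((239 + 153 + 2*(-212))/(109 - 212) + 1/(-2 - 49))*((3549 - 1*34²) - 4927) = ((239 + 153 - 424)/(-103) + 1/(-51))*((3549 - 1*1156) - 4927) = (-1/103*(-32) - 1/51)*((3549 - 1156) - 4927) = (32/103 - 1/51)*(2393 - 4927) = (1529/5253)*(-2534) = -3874486/5253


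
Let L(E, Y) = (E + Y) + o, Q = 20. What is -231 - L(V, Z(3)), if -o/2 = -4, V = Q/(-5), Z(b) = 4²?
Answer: -251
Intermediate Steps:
Z(b) = 16
V = -4 (V = 20/(-5) = 20*(-⅕) = -4)
o = 8 (o = -2*(-4) = 8)
L(E, Y) = 8 + E + Y (L(E, Y) = (E + Y) + 8 = 8 + E + Y)
-231 - L(V, Z(3)) = -231 - (8 - 4 + 16) = -231 - 1*20 = -231 - 20 = -251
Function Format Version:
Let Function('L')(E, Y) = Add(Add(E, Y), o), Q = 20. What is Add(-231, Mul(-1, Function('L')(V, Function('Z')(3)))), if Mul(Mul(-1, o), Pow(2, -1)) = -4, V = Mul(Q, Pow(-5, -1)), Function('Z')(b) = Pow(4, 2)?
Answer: -251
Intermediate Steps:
Function('Z')(b) = 16
V = -4 (V = Mul(20, Pow(-5, -1)) = Mul(20, Rational(-1, 5)) = -4)
o = 8 (o = Mul(-2, -4) = 8)
Function('L')(E, Y) = Add(8, E, Y) (Function('L')(E, Y) = Add(Add(E, Y), 8) = Add(8, E, Y))
Add(-231, Mul(-1, Function('L')(V, Function('Z')(3)))) = Add(-231, Mul(-1, Add(8, -4, 16))) = Add(-231, Mul(-1, 20)) = Add(-231, -20) = -251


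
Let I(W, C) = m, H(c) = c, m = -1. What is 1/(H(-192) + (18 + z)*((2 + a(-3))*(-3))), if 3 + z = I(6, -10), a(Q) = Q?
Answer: -1/150 ≈ -0.0066667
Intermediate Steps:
I(W, C) = -1
z = -4 (z = -3 - 1 = -4)
1/(H(-192) + (18 + z)*((2 + a(-3))*(-3))) = 1/(-192 + (18 - 4)*((2 - 3)*(-3))) = 1/(-192 + 14*(-1*(-3))) = 1/(-192 + 14*3) = 1/(-192 + 42) = 1/(-150) = -1/150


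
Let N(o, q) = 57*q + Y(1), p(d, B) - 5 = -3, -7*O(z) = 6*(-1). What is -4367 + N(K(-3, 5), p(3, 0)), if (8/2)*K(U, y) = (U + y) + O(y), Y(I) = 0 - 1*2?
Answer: -4255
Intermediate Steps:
O(z) = 6/7 (O(z) = -6*(-1)/7 = -⅐*(-6) = 6/7)
Y(I) = -2 (Y(I) = 0 - 2 = -2)
K(U, y) = 3/14 + U/4 + y/4 (K(U, y) = ((U + y) + 6/7)/4 = (6/7 + U + y)/4 = 3/14 + U/4 + y/4)
p(d, B) = 2 (p(d, B) = 5 - 3 = 2)
N(o, q) = -2 + 57*q (N(o, q) = 57*q - 2 = -2 + 57*q)
-4367 + N(K(-3, 5), p(3, 0)) = -4367 + (-2 + 57*2) = -4367 + (-2 + 114) = -4367 + 112 = -4255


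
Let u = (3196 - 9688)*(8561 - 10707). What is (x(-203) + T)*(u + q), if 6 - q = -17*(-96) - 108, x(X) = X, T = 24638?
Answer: 340387222590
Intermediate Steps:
u = 13931832 (u = -6492*(-2146) = 13931832)
q = -1518 (q = 6 - (-17*(-96) - 108) = 6 - (1632 - 108) = 6 - 1*1524 = 6 - 1524 = -1518)
(x(-203) + T)*(u + q) = (-203 + 24638)*(13931832 - 1518) = 24435*13930314 = 340387222590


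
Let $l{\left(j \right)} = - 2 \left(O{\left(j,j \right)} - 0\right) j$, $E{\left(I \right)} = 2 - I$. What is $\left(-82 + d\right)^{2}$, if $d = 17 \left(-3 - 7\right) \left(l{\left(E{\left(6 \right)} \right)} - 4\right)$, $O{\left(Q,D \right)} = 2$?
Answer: $4502884$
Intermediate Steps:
$l{\left(j \right)} = - 4 j$ ($l{\left(j \right)} = - 2 \left(2 - 0\right) j = - 2 \left(2 + 0\right) j = \left(-2\right) 2 j = - 4 j$)
$d = -2040$ ($d = 17 \left(-3 - 7\right) \left(- 4 \left(2 - 6\right) - 4\right) = 17 \left(- 10 \left(- 4 \left(2 - 6\right) - 4\right)\right) = 17 \left(- 10 \left(\left(-4\right) \left(-4\right) - 4\right)\right) = 17 \left(- 10 \left(16 - 4\right)\right) = 17 \left(\left(-10\right) 12\right) = 17 \left(-120\right) = -2040$)
$\left(-82 + d\right)^{2} = \left(-82 - 2040\right)^{2} = \left(-2122\right)^{2} = 4502884$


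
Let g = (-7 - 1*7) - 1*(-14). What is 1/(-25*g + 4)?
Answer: ¼ ≈ 0.25000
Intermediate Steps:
g = 0 (g = (-7 - 7) + 14 = -14 + 14 = 0)
1/(-25*g + 4) = 1/(-25*0 + 4) = 1/(0 + 4) = 1/4 = ¼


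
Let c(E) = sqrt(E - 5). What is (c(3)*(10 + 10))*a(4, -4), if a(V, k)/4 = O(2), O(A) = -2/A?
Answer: -80*I*sqrt(2) ≈ -113.14*I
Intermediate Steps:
a(V, k) = -4 (a(V, k) = 4*(-2/2) = 4*(-2*1/2) = 4*(-1) = -4)
c(E) = sqrt(-5 + E)
(c(3)*(10 + 10))*a(4, -4) = (sqrt(-5 + 3)*(10 + 10))*(-4) = (sqrt(-2)*20)*(-4) = ((I*sqrt(2))*20)*(-4) = (20*I*sqrt(2))*(-4) = -80*I*sqrt(2)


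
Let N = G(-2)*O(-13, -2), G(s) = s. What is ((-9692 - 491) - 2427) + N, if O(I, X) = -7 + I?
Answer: -12570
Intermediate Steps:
N = 40 (N = -2*(-7 - 13) = -2*(-20) = 40)
((-9692 - 491) - 2427) + N = ((-9692 - 491) - 2427) + 40 = (-10183 - 2427) + 40 = -12610 + 40 = -12570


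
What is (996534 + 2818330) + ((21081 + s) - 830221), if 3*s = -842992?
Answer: 8174180/3 ≈ 2.7247e+6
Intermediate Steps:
s = -842992/3 (s = (⅓)*(-842992) = -842992/3 ≈ -2.8100e+5)
(996534 + 2818330) + ((21081 + s) - 830221) = (996534 + 2818330) + ((21081 - 842992/3) - 830221) = 3814864 + (-779749/3 - 830221) = 3814864 - 3270412/3 = 8174180/3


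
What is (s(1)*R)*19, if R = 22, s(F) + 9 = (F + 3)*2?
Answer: -418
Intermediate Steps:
s(F) = -3 + 2*F (s(F) = -9 + (F + 3)*2 = -9 + (3 + F)*2 = -9 + (6 + 2*F) = -3 + 2*F)
(s(1)*R)*19 = ((-3 + 2*1)*22)*19 = ((-3 + 2)*22)*19 = -1*22*19 = -22*19 = -418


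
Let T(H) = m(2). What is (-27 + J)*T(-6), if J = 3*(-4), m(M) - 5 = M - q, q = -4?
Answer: -429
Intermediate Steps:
m(M) = 9 + M (m(M) = 5 + (M - 1*(-4)) = 5 + (M + 4) = 5 + (4 + M) = 9 + M)
T(H) = 11 (T(H) = 9 + 2 = 11)
J = -12
(-27 + J)*T(-6) = (-27 - 12)*11 = -39*11 = -429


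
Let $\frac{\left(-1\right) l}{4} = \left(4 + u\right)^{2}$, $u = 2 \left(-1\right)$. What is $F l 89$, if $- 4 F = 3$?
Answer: $1068$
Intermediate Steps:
$F = - \frac{3}{4}$ ($F = \left(- \frac{1}{4}\right) 3 = - \frac{3}{4} \approx -0.75$)
$u = -2$
$l = -16$ ($l = - 4 \left(4 - 2\right)^{2} = - 4 \cdot 2^{2} = \left(-4\right) 4 = -16$)
$F l 89 = \left(- \frac{3}{4}\right) \left(-16\right) 89 = 12 \cdot 89 = 1068$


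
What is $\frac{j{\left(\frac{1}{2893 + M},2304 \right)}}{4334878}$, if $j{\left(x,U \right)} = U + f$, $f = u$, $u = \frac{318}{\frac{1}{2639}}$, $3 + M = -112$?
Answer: $\frac{420753}{2167439} \approx 0.19412$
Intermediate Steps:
$M = -115$ ($M = -3 - 112 = -115$)
$u = 839202$ ($u = 318 \frac{1}{\frac{1}{2639}} = 318 \cdot 2639 = 839202$)
$f = 839202$
$j{\left(x,U \right)} = 839202 + U$ ($j{\left(x,U \right)} = U + 839202 = 839202 + U$)
$\frac{j{\left(\frac{1}{2893 + M},2304 \right)}}{4334878} = \frac{839202 + 2304}{4334878} = 841506 \cdot \frac{1}{4334878} = \frac{420753}{2167439}$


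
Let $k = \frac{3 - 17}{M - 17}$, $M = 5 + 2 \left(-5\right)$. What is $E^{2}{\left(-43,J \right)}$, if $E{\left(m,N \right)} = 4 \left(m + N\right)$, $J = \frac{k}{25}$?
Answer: $\frac{2234641984}{75625} \approx 29549.0$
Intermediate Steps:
$M = -5$ ($M = 5 - 10 = -5$)
$k = \frac{7}{11}$ ($k = \frac{3 - 17}{-5 - 17} = - \frac{14}{-22} = \left(-14\right) \left(- \frac{1}{22}\right) = \frac{7}{11} \approx 0.63636$)
$J = \frac{7}{275}$ ($J = \frac{7}{11 \cdot 25} = \frac{7}{11} \cdot \frac{1}{25} = \frac{7}{275} \approx 0.025455$)
$E{\left(m,N \right)} = 4 N + 4 m$ ($E{\left(m,N \right)} = 4 \left(N + m\right) = 4 N + 4 m$)
$E^{2}{\left(-43,J \right)} = \left(4 \cdot \frac{7}{275} + 4 \left(-43\right)\right)^{2} = \left(\frac{28}{275} - 172\right)^{2} = \left(- \frac{47272}{275}\right)^{2} = \frac{2234641984}{75625}$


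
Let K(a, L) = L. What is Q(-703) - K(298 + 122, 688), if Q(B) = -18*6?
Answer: -796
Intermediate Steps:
Q(B) = -108
Q(-703) - K(298 + 122, 688) = -108 - 1*688 = -108 - 688 = -796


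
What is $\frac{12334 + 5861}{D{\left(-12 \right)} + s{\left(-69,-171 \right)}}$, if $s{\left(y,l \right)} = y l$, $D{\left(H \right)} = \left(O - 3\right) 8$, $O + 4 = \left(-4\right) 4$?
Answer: $\frac{3639}{2323} \approx 1.5665$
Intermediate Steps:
$O = -20$ ($O = -4 - 16 = -20$)
$D{\left(H \right)} = -184$ ($D{\left(H \right)} = \left(-20 - 3\right) 8 = \left(-23\right) 8 = -184$)
$s{\left(y,l \right)} = l y$
$\frac{12334 + 5861}{D{\left(-12 \right)} + s{\left(-69,-171 \right)}} = \frac{12334 + 5861}{-184 - -11799} = \frac{18195}{-184 + 11799} = \frac{18195}{11615} = 18195 \cdot \frac{1}{11615} = \frac{3639}{2323}$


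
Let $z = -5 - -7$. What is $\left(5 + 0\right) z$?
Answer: $10$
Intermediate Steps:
$z = 2$ ($z = -5 + 7 = 2$)
$\left(5 + 0\right) z = \left(5 + 0\right) 2 = 5 \cdot 2 = 10$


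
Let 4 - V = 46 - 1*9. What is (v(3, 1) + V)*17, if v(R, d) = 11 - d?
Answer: -391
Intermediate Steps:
V = -33 (V = 4 - (46 - 1*9) = 4 - (46 - 9) = 4 - 1*37 = 4 - 37 = -33)
(v(3, 1) + V)*17 = ((11 - 1*1) - 33)*17 = ((11 - 1) - 33)*17 = (10 - 33)*17 = -23*17 = -391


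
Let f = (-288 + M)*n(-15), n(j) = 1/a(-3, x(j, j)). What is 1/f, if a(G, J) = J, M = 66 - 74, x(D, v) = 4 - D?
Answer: -19/296 ≈ -0.064189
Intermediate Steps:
M = -8
n(j) = 1/(4 - j)
f = -296/19 (f = (-288 - 8)*(-1/(-4 - 15)) = -(-296)/(-19) = -(-296)*(-1)/19 = -296*1/19 = -296/19 ≈ -15.579)
1/f = 1/(-296/19) = -19/296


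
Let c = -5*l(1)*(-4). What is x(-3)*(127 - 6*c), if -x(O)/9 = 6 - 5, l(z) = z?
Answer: -63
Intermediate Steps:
x(O) = -9 (x(O) = -9*(6 - 5) = -9*1 = -9)
c = 20 (c = -5*1*(-4) = -5*(-4) = 20)
x(-3)*(127 - 6*c) = -9*(127 - 6*20) = -9*(127 - 120) = -9*7 = -63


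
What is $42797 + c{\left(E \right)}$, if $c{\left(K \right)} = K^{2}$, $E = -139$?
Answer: $62118$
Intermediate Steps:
$42797 + c{\left(E \right)} = 42797 + \left(-139\right)^{2} = 42797 + 19321 = 62118$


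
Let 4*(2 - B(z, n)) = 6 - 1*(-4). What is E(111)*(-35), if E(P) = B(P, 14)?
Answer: 35/2 ≈ 17.500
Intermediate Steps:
B(z, n) = -½ (B(z, n) = 2 - (6 - 1*(-4))/4 = 2 - (6 + 4)/4 = 2 - ¼*10 = 2 - 5/2 = -½)
E(P) = -½
E(111)*(-35) = -½*(-35) = 35/2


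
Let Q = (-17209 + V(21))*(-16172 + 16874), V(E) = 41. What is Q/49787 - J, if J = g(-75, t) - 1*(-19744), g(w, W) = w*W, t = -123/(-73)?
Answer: -72179106797/3634451 ≈ -19860.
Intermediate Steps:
t = 123/73 (t = -123*(-1/73) = 123/73 ≈ 1.6849)
g(w, W) = W*w
Q = -12051936 (Q = (-17209 + 41)*(-16172 + 16874) = -17168*702 = -12051936)
J = 1432087/73 (J = (123/73)*(-75) - 1*(-19744) = -9225/73 + 19744 = 1432087/73 ≈ 19618.)
Q/49787 - J = -12051936/49787 - 1*1432087/73 = -12051936*1/49787 - 1432087/73 = -12051936/49787 - 1432087/73 = -72179106797/3634451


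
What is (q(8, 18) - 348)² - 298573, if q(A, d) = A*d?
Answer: -256957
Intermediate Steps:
(q(8, 18) - 348)² - 298573 = (8*18 - 348)² - 298573 = (144 - 348)² - 298573 = (-204)² - 298573 = 41616 - 298573 = -256957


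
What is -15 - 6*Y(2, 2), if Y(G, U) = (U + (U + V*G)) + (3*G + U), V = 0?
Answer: -87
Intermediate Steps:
Y(G, U) = 3*G + 3*U (Y(G, U) = (U + (U + 0*G)) + (3*G + U) = (U + (U + 0)) + (U + 3*G) = (U + U) + (U + 3*G) = 2*U + (U + 3*G) = 3*G + 3*U)
-15 - 6*Y(2, 2) = -15 - 6*(3*2 + 3*2) = -15 - 6*(6 + 6) = -15 - 6*12 = -15 - 72 = -87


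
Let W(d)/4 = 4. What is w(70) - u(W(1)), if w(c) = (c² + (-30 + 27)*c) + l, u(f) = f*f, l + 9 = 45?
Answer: 4470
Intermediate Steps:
l = 36 (l = -9 + 45 = 36)
W(d) = 16 (W(d) = 4*4 = 16)
u(f) = f²
w(c) = 36 + c² - 3*c (w(c) = (c² + (-30 + 27)*c) + 36 = (c² - 3*c) + 36 = 36 + c² - 3*c)
w(70) - u(W(1)) = (36 + 70² - 3*70) - 1*16² = (36 + 4900 - 210) - 1*256 = 4726 - 256 = 4470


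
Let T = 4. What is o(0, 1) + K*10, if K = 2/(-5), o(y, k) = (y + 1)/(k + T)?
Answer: -19/5 ≈ -3.8000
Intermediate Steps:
o(y, k) = (1 + y)/(4 + k) (o(y, k) = (y + 1)/(k + 4) = (1 + y)/(4 + k))
K = -⅖ (K = 2*(-⅕) = -⅖ ≈ -0.40000)
o(0, 1) + K*10 = (1 + 0)/(4 + 1) - ⅖*10 = 1/5 - 4 = (⅕)*1 - 4 = ⅕ - 4 = -19/5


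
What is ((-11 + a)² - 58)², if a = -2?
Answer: 12321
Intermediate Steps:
((-11 + a)² - 58)² = ((-11 - 2)² - 58)² = ((-13)² - 58)² = (169 - 58)² = 111² = 12321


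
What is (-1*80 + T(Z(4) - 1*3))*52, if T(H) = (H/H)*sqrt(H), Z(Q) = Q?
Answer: -4108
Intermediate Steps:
T(H) = sqrt(H) (T(H) = 1*sqrt(H) = sqrt(H))
(-1*80 + T(Z(4) - 1*3))*52 = (-1*80 + sqrt(4 - 1*3))*52 = (-80 + sqrt(4 - 3))*52 = (-80 + sqrt(1))*52 = (-80 + 1)*52 = -79*52 = -4108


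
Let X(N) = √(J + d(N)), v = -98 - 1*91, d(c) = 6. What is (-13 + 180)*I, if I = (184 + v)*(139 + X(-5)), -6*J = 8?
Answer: -116065 - 835*√42/3 ≈ -1.1787e+5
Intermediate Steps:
J = -4/3 (J = -⅙*8 = -4/3 ≈ -1.3333)
v = -189 (v = -98 - 91 = -189)
X(N) = √42/3 (X(N) = √(-4/3 + 6) = √(14/3) = √42/3)
I = -695 - 5*√42/3 (I = (184 - 189)*(139 + √42/3) = -5*(139 + √42/3) = -695 - 5*√42/3 ≈ -705.80)
(-13 + 180)*I = (-13 + 180)*(-695 - 5*√42/3) = 167*(-695 - 5*√42/3) = -116065 - 835*√42/3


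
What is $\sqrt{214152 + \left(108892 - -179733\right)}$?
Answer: $\sqrt{502777} \approx 709.07$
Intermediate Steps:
$\sqrt{214152 + \left(108892 - -179733\right)} = \sqrt{214152 + \left(108892 + 179733\right)} = \sqrt{214152 + 288625} = \sqrt{502777}$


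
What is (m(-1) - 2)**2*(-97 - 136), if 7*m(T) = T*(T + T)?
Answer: -33552/49 ≈ -684.73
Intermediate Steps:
m(T) = 2*T**2/7 (m(T) = (T*(T + T))/7 = (T*(2*T))/7 = (2*T**2)/7 = 2*T**2/7)
(m(-1) - 2)**2*(-97 - 136) = ((2/7)*(-1)**2 - 2)**2*(-97 - 136) = ((2/7)*1 - 2)**2*(-233) = (2/7 - 2)**2*(-233) = (-12/7)**2*(-233) = (144/49)*(-233) = -33552/49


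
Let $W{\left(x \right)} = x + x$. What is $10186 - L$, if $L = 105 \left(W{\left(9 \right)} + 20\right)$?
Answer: $6196$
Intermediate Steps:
$W{\left(x \right)} = 2 x$
$L = 3990$ ($L = 105 \left(2 \cdot 9 + 20\right) = 105 \left(18 + 20\right) = 105 \cdot 38 = 3990$)
$10186 - L = 10186 - 3990 = 6196$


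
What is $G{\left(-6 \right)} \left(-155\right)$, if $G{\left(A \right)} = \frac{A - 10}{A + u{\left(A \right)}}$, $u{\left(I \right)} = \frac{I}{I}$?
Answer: $-496$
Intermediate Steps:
$u{\left(I \right)} = 1$
$G{\left(A \right)} = \frac{-10 + A}{1 + A}$ ($G{\left(A \right)} = \frac{A - 10}{A + 1} = \frac{-10 + A}{1 + A}$)
$G{\left(-6 \right)} \left(-155\right) = \frac{-10 - 6}{1 - 6} \left(-155\right) = \frac{1}{-5} \left(-16\right) \left(-155\right) = \left(- \frac{1}{5}\right) \left(-16\right) \left(-155\right) = \frac{16}{5} \left(-155\right) = -496$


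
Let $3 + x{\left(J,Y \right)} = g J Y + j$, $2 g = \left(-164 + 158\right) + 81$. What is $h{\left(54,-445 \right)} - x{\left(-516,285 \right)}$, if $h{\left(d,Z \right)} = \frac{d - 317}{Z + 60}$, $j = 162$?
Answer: $\frac{2123117798}{385} \approx 5.5146 \cdot 10^{6}$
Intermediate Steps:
$g = \frac{75}{2}$ ($g = \frac{\left(-164 + 158\right) + 81}{2} = \frac{-6 + 81}{2} = \frac{1}{2} \cdot 75 = \frac{75}{2} \approx 37.5$)
$h{\left(d,Z \right)} = \frac{-317 + d}{60 + Z}$
$x{\left(J,Y \right)} = 159 + \frac{75 J Y}{2}$ ($x{\left(J,Y \right)} = -3 + \left(\frac{75 J}{2} Y + 162\right) = -3 + \left(\frac{75 J Y}{2} + 162\right) = -3 + \left(162 + \frac{75 J Y}{2}\right) = 159 + \frac{75 J Y}{2}$)
$h{\left(54,-445 \right)} - x{\left(-516,285 \right)} = \frac{-317 + 54}{60 - 445} - \left(159 + \frac{75}{2} \left(-516\right) 285\right) = \frac{1}{-385} \left(-263\right) - \left(159 - 5514750\right) = \left(- \frac{1}{385}\right) \left(-263\right) - -5514591 = \frac{263}{385} + 5514591 = \frac{2123117798}{385}$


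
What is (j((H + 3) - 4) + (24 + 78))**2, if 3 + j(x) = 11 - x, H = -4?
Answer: 13225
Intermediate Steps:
j(x) = 8 - x (j(x) = -3 + (11 - x) = 8 - x)
(j((H + 3) - 4) + (24 + 78))**2 = ((8 - ((-4 + 3) - 4)) + (24 + 78))**2 = ((8 - (-1 - 4)) + 102)**2 = ((8 - 1*(-5)) + 102)**2 = ((8 + 5) + 102)**2 = (13 + 102)**2 = 115**2 = 13225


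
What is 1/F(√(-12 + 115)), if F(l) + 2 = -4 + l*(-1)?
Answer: 6/67 - √103/67 ≈ -0.061924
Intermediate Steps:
F(l) = -6 - l (F(l) = -2 + (-4 + l*(-1)) = -2 + (-4 - l) = -6 - l)
1/F(√(-12 + 115)) = 1/(-6 - √(-12 + 115)) = 1/(-6 - √103)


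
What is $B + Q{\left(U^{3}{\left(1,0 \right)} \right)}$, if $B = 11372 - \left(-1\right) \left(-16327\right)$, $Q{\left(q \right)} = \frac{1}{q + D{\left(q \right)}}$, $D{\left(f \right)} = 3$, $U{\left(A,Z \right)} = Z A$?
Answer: $- \frac{14864}{3} \approx -4954.7$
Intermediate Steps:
$U{\left(A,Z \right)} = A Z$
$Q{\left(q \right)} = \frac{1}{3 + q}$ ($Q{\left(q \right)} = \frac{1}{q + 3} = \frac{1}{3 + q}$)
$B = -4955$ ($B = 11372 - 16327 = -4955$)
$B + Q{\left(U^{3}{\left(1,0 \right)} \right)} = -4955 + \frac{1}{3 + \left(1 \cdot 0\right)^{3}} = -4955 + \frac{1}{3 + 0^{3}} = -4955 + \frac{1}{3 + 0} = -4955 + \frac{1}{3} = - \frac{14864}{3}$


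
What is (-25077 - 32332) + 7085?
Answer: -50324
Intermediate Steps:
(-25077 - 32332) + 7085 = -57409 + 7085 = -50324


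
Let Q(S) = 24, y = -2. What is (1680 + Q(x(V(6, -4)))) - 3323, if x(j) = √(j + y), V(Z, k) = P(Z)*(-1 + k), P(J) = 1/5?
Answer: -1619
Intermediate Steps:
P(J) = ⅕
V(Z, k) = -⅕ + k/5 (V(Z, k) = (-1 + k)/5 = -⅕ + k/5)
x(j) = √(-2 + j) (x(j) = √(j - 2) = √(-2 + j))
(1680 + Q(x(V(6, -4)))) - 3323 = (1680 + 24) - 3323 = 1704 - 3323 = -1619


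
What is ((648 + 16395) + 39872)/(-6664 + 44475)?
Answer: 56915/37811 ≈ 1.5052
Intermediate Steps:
((648 + 16395) + 39872)/(-6664 + 44475) = (17043 + 39872)/37811 = 56915*(1/37811) = 56915/37811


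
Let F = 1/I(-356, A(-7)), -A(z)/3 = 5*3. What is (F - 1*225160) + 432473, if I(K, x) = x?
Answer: 9329084/45 ≈ 2.0731e+5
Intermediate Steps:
A(z) = -45 (A(z) = -15*3 = -3*15 = -45)
F = -1/45 (F = 1/(-45) = -1/45 ≈ -0.022222)
(F - 1*225160) + 432473 = (-1/45 - 1*225160) + 432473 = (-1/45 - 225160) + 432473 = -10132201/45 + 432473 = 9329084/45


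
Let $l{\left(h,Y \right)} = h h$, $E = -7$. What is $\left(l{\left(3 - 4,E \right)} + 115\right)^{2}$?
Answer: $13456$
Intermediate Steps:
$l{\left(h,Y \right)} = h^{2}$
$\left(l{\left(3 - 4,E \right)} + 115\right)^{2} = \left(\left(3 - 4\right)^{2} + 115\right)^{2} = \left(\left(-1\right)^{2} + 115\right)^{2} = \left(1 + 115\right)^{2} = 116^{2} = 13456$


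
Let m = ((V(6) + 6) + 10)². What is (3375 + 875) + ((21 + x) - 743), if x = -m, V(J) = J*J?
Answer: 824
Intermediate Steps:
V(J) = J²
m = 2704 (m = ((6² + 6) + 10)² = ((36 + 6) + 10)² = (42 + 10)² = 52² = 2704)
x = -2704 (x = -1*2704 = -2704)
(3375 + 875) + ((21 + x) - 743) = (3375 + 875) + ((21 - 2704) - 743) = 4250 + (-2683 - 743) = 4250 - 3426 = 824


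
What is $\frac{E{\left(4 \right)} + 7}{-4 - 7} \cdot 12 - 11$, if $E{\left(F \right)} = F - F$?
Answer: $- \frac{205}{11} \approx -18.636$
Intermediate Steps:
$E{\left(F \right)} = 0$
$\frac{E{\left(4 \right)} + 7}{-4 - 7} \cdot 12 - 11 = \frac{0 + 7}{-4 - 7} \cdot 12 - 11 = \frac{7}{-11} \cdot 12 - 11 = 7 \left(- \frac{1}{11}\right) 12 - 11 = \left(- \frac{7}{11}\right) 12 - 11 = - \frac{84}{11} - 11 = - \frac{205}{11}$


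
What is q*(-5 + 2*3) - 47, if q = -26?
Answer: -73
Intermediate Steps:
q*(-5 + 2*3) - 47 = -26*(-5 + 2*3) - 47 = -26*(-5 + 6) - 47 = -26*1 - 47 = -26 - 47 = -73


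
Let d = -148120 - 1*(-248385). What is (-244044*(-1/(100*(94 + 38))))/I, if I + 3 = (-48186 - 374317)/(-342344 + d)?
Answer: -259113717/17584600 ≈ -14.735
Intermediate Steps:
d = 100265 (d = -148120 + 248385 = 100265)
I = -15986/12741 (I = -3 + (-48186 - 374317)/(-342344 + 100265) = -3 - 422503/(-242079) = -3 - 422503*(-1/242079) = -3 + 22237/12741 = -15986/12741 ≈ -1.2547)
(-244044*(-1/(100*(94 + 38))))/I = (-244044*(-1/(100*(94 + 38))))/(-15986/12741) = -244044/((-100*132))*(-12741/15986) = -244044/(-13200)*(-12741/15986) = -244044*(-1/13200)*(-12741/15986) = (20337/1100)*(-12741/15986) = -259113717/17584600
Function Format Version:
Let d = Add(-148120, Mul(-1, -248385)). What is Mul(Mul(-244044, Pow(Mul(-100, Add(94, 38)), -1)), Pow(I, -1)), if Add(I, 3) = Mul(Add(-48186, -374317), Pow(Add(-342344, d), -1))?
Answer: Rational(-259113717, 17584600) ≈ -14.735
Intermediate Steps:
d = 100265 (d = Add(-148120, 248385) = 100265)
I = Rational(-15986, 12741) (I = Add(-3, Mul(Add(-48186, -374317), Pow(Add(-342344, 100265), -1))) = Add(-3, Mul(-422503, Pow(-242079, -1))) = Add(-3, Mul(-422503, Rational(-1, 242079))) = Add(-3, Rational(22237, 12741)) = Rational(-15986, 12741) ≈ -1.2547)
Mul(Mul(-244044, Pow(Mul(-100, Add(94, 38)), -1)), Pow(I, -1)) = Mul(Mul(-244044, Pow(Mul(-100, Add(94, 38)), -1)), Pow(Rational(-15986, 12741), -1)) = Mul(Mul(-244044, Pow(Mul(-100, 132), -1)), Rational(-12741, 15986)) = Mul(Mul(-244044, Pow(-13200, -1)), Rational(-12741, 15986)) = Mul(Mul(-244044, Rational(-1, 13200)), Rational(-12741, 15986)) = Mul(Rational(20337, 1100), Rational(-12741, 15986)) = Rational(-259113717, 17584600)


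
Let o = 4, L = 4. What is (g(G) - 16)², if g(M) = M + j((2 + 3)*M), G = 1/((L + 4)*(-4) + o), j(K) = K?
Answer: 51529/196 ≈ 262.90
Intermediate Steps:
G = -1/28 (G = 1/((4 + 4)*(-4) + 4) = 1/(8*(-4) + 4) = 1/(-32 + 4) = 1/(-28) = -1/28 ≈ -0.035714)
g(M) = 6*M (g(M) = M + (2 + 3)*M = M + 5*M = 6*M)
(g(G) - 16)² = (6*(-1/28) - 16)² = (-3/14 - 16)² = (-227/14)² = 51529/196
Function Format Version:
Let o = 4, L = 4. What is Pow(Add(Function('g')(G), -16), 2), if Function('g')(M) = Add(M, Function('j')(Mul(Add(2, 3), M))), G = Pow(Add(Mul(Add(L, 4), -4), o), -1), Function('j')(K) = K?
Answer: Rational(51529, 196) ≈ 262.90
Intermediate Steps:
G = Rational(-1, 28) (G = Pow(Add(Mul(Add(4, 4), -4), 4), -1) = Pow(Add(Mul(8, -4), 4), -1) = Pow(Add(-32, 4), -1) = Pow(-28, -1) = Rational(-1, 28) ≈ -0.035714)
Function('g')(M) = Mul(6, M) (Function('g')(M) = Add(M, Mul(Add(2, 3), M)) = Add(M, Mul(5, M)) = Mul(6, M))
Pow(Add(Function('g')(G), -16), 2) = Pow(Add(Mul(6, Rational(-1, 28)), -16), 2) = Pow(Add(Rational(-3, 14), -16), 2) = Pow(Rational(-227, 14), 2) = Rational(51529, 196)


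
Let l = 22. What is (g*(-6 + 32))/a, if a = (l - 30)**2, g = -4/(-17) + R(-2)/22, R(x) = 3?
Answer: 1807/11968 ≈ 0.15099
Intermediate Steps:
g = 139/374 (g = -4/(-17) + 3/22 = -4*(-1/17) + 3*(1/22) = 4/17 + 3/22 = 139/374 ≈ 0.37166)
a = 64 (a = (22 - 30)**2 = (-8)**2 = 64)
(g*(-6 + 32))/a = (139*(-6 + 32)/374)/64 = ((139/374)*26)*(1/64) = (1807/187)*(1/64) = 1807/11968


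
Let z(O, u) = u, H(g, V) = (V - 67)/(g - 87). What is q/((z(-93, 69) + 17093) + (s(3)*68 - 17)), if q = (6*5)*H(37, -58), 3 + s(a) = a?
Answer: 5/1143 ≈ 0.0043745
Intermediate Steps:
s(a) = -3 + a
H(g, V) = (-67 + V)/(-87 + g)
q = 75 (q = (6*5)*((-67 - 58)/(-87 + 37)) = 30*(-125/(-50)) = 30*(-1/50*(-125)) = 30*(5/2) = 75)
q/((z(-93, 69) + 17093) + (s(3)*68 - 17)) = 75/((69 + 17093) + ((-3 + 3)*68 - 17)) = 75/(17162 + (0*68 - 17)) = 75/(17162 + (0 - 17)) = 75/(17162 - 17) = 75/17145 = 75*(1/17145) = 5/1143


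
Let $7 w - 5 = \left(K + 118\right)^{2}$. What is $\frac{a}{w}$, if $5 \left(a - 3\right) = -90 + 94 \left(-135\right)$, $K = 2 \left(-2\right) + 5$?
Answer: $- \frac{5957}{4722} \approx -1.2615$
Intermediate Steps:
$K = 1$ ($K = -4 + 5 = 1$)
$w = \frac{14166}{7}$ ($w = \frac{5}{7} + \frac{\left(1 + 118\right)^{2}}{7} = \frac{5}{7} + \frac{119^{2}}{7} = \frac{5}{7} + \frac{1}{7} \cdot 14161 = \frac{5}{7} + 2023 = \frac{14166}{7} \approx 2023.7$)
$a = -2553$ ($a = 3 + \frac{-90 + 94 \left(-135\right)}{5} = 3 + \frac{-90 - 12690}{5} = 3 + \frac{1}{5} \left(-12780\right) = 3 - 2556 = -2553$)
$\frac{a}{w} = - \frac{2553}{\frac{14166}{7}} = \left(-2553\right) \frac{7}{14166} = - \frac{5957}{4722}$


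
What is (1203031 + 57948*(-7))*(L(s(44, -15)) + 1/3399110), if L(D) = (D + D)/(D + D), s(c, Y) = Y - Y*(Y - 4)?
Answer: 542086823169/679822 ≈ 7.9740e+5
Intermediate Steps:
s(c, Y) = Y - Y*(-4 + Y)
L(D) = 1 (L(D) = (2*D)/((2*D)) = (2*D)*(1/(2*D)) = 1)
(1203031 + 57948*(-7))*(L(s(44, -15)) + 1/3399110) = (1203031 + 57948*(-7))*(1 + 1/3399110) = (1203031 - 405636)*(1 + 1/3399110) = 797395*(3399111/3399110) = 542086823169/679822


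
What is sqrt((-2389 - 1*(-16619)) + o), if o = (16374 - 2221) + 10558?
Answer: sqrt(38941) ≈ 197.33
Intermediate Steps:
o = 24711 (o = 14153 + 10558 = 24711)
sqrt((-2389 - 1*(-16619)) + o) = sqrt((-2389 - 1*(-16619)) + 24711) = sqrt((-2389 + 16619) + 24711) = sqrt(14230 + 24711) = sqrt(38941)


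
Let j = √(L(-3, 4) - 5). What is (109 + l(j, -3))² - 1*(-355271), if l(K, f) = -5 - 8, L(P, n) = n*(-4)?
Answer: 364487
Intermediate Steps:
L(P, n) = -4*n
j = I*√21 (j = √(-4*4 - 5) = √(-16 - 5) = √(-21) = I*√21 ≈ 4.5826*I)
l(K, f) = -13
(109 + l(j, -3))² - 1*(-355271) = (109 - 13)² - 1*(-355271) = 96² + 355271 = 9216 + 355271 = 364487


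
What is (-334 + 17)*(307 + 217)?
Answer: -166108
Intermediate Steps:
(-334 + 17)*(307 + 217) = -317*524 = -166108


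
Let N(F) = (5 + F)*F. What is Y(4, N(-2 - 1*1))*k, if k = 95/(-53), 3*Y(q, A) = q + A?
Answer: 190/159 ≈ 1.1950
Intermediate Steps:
N(F) = F*(5 + F)
Y(q, A) = A/3 + q/3 (Y(q, A) = (q + A)/3 = (A + q)/3 = A/3 + q/3)
k = -95/53 (k = 95*(-1/53) = -95/53 ≈ -1.7925)
Y(4, N(-2 - 1*1))*k = (((-2 - 1*1)*(5 + (-2 - 1*1)))/3 + (⅓)*4)*(-95/53) = (((-2 - 1)*(5 + (-2 - 1)))/3 + 4/3)*(-95/53) = ((-3*(5 - 3))/3 + 4/3)*(-95/53) = ((-3*2)/3 + 4/3)*(-95/53) = ((⅓)*(-6) + 4/3)*(-95/53) = (-2 + 4/3)*(-95/53) = -⅔*(-95/53) = 190/159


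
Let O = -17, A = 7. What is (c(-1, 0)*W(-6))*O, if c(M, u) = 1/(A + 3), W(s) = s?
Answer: 51/5 ≈ 10.200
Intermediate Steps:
c(M, u) = ⅒ (c(M, u) = 1/(7 + 3) = 1/10 = ⅒)
(c(-1, 0)*W(-6))*O = ((⅒)*(-6))*(-17) = -⅗*(-17) = 51/5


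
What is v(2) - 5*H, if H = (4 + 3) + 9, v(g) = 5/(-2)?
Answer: -165/2 ≈ -82.500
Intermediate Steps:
v(g) = -5/2 (v(g) = 5*(-½) = -5/2)
H = 16 (H = 7 + 9 = 16)
v(2) - 5*H = -5/2 - 5*16 = -5/2 - 80 = -165/2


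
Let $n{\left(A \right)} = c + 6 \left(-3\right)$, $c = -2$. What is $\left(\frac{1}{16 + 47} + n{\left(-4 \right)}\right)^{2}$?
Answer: $\frac{1585081}{3969} \approx 399.37$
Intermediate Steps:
$n{\left(A \right)} = -20$ ($n{\left(A \right)} = -2 + 6 \left(-3\right) = -2 - 18 = -20$)
$\left(\frac{1}{16 + 47} + n{\left(-4 \right)}\right)^{2} = \left(\frac{1}{16 + 47} - 20\right)^{2} = \left(\frac{1}{63} - 20\right)^{2} = \left(- \frac{1259}{63}\right)^{2} = \frac{1585081}{3969}$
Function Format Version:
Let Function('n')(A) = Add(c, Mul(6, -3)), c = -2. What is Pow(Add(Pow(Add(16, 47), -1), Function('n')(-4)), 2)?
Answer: Rational(1585081, 3969) ≈ 399.37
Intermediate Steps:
Function('n')(A) = -20 (Function('n')(A) = Add(-2, Mul(6, -3)) = Add(-2, -18) = -20)
Pow(Add(Pow(Add(16, 47), -1), Function('n')(-4)), 2) = Pow(Add(Pow(Add(16, 47), -1), -20), 2) = Pow(Add(Pow(63, -1), -20), 2) = Pow(Add(Rational(1, 63), -20), 2) = Pow(Rational(-1259, 63), 2) = Rational(1585081, 3969)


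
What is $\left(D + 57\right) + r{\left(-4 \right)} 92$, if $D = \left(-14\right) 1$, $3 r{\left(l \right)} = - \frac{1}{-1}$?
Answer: $\frac{221}{3} \approx 73.667$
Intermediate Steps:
$r{\left(l \right)} = \frac{1}{3}$ ($r{\left(l \right)} = \frac{\left(-1\right) \frac{1}{-1}}{3} = \frac{\left(-1\right) \left(-1\right)}{3} = \frac{1}{3} \cdot 1 = \frac{1}{3}$)
$D = -14$
$\left(D + 57\right) + r{\left(-4 \right)} 92 = \left(-14 + 57\right) + \frac{1}{3} \cdot 92 = 43 + \frac{92}{3} = \frac{221}{3}$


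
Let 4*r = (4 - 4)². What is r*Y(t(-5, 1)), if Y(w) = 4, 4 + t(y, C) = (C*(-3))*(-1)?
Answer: 0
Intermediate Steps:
t(y, C) = -4 + 3*C (t(y, C) = -4 + (C*(-3))*(-1) = -4 - 3*C*(-1) = -4 + 3*C)
r = 0 (r = (4 - 4)²/4 = (¼)*0² = (¼)*0 = 0)
r*Y(t(-5, 1)) = 0*4 = 0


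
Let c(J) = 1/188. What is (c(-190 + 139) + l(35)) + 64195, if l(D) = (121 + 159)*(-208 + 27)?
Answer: 2540821/188 ≈ 13515.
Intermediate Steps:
c(J) = 1/188
l(D) = -50680 (l(D) = 280*(-181) = -50680)
(c(-190 + 139) + l(35)) + 64195 = (1/188 - 50680) + 64195 = -9527839/188 + 64195 = 2540821/188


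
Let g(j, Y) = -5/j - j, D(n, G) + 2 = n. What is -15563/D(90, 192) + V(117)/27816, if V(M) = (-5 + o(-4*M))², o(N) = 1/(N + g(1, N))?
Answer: -12157729670425/68745463776 ≈ -176.85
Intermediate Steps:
D(n, G) = -2 + n
g(j, Y) = -j - 5/j
o(N) = 1/(-6 + N) (o(N) = 1/(N + (-1*1 - 5/1)) = 1/(N + (-1 - 5*1)) = 1/(N + (-1 - 5)) = 1/(N - 6) = 1/(-6 + N))
V(M) = (-5 + 1/(-6 - 4*M))²
-15563/D(90, 192) + V(117)/27816 = -15563/(-2 + 90) + ((31 + 20*117)²/(4*(3 + 2*117)²))/27816 = -15563/88 + ((31 + 2340)²/(4*(3 + 234)²))*(1/27816) = -15563*1/88 + ((¼)*2371²/237²)*(1/27816) = -15563/88 + ((¼)*(1/56169)*5621641)*(1/27816) = -15563/88 + (5621641/224676)*(1/27816) = -15563/88 + 5621641/6249587616 = -12157729670425/68745463776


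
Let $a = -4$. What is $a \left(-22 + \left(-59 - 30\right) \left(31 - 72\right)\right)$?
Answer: $-14508$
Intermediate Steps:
$a \left(-22 + \left(-59 - 30\right) \left(31 - 72\right)\right) = - 4 \left(-22 + \left(-59 - 30\right) \left(31 - 72\right)\right) = - 4 \left(-22 - -3649\right) = - 4 \left(-22 + 3649\right) = \left(-4\right) 3627 = -14508$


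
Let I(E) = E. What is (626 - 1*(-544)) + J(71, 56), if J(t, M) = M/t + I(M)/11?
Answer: 918362/781 ≈ 1175.9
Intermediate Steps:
J(t, M) = M/11 + M/t (J(t, M) = M/t + M/11 = M/11 + M/t)
(626 - 1*(-544)) + J(71, 56) = (626 - 1*(-544)) + ((1/11)*56 + 56/71) = (626 + 544) + (56/11 + 56*(1/71)) = 1170 + (56/11 + 56/71) = 1170 + 4592/781 = 918362/781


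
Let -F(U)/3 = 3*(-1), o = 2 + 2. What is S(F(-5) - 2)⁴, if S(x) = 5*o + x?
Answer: 531441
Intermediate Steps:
o = 4
F(U) = 9 (F(U) = -9*(-1) = -3*(-3) = 9)
S(x) = 20 + x (S(x) = 5*4 + x = 20 + x)
S(F(-5) - 2)⁴ = (20 + (9 - 2))⁴ = (20 + 7)⁴ = 27⁴ = 531441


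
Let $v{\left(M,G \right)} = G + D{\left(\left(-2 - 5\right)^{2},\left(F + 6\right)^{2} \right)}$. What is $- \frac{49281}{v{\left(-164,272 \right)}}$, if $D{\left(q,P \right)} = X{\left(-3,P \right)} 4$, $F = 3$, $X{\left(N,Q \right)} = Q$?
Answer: $- \frac{49281}{596} \approx -82.686$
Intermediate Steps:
$D{\left(q,P \right)} = 4 P$ ($D{\left(q,P \right)} = P 4 = 4 P$)
$v{\left(M,G \right)} = 324 + G$ ($v{\left(M,G \right)} = G + 4 \left(3 + 6\right)^{2} = G + 4 \cdot 9^{2} = G + 4 \cdot 81 = G + 324 = 324 + G$)
$- \frac{49281}{v{\left(-164,272 \right)}} = - \frac{49281}{324 + 272} = - \frac{49281}{596}$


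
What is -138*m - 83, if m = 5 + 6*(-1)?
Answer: 55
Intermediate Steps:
m = -1 (m = 5 - 6 = -1)
-138*m - 83 = -138*(-1) - 83 = 138 - 83 = 55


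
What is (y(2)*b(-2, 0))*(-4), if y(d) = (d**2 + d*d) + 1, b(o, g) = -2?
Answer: 72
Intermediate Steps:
y(d) = 1 + 2*d**2 (y(d) = (d**2 + d**2) + 1 = 2*d**2 + 1 = 1 + 2*d**2)
(y(2)*b(-2, 0))*(-4) = ((1 + 2*2**2)*(-2))*(-4) = ((1 + 2*4)*(-2))*(-4) = ((1 + 8)*(-2))*(-4) = (9*(-2))*(-4) = -18*(-4) = 72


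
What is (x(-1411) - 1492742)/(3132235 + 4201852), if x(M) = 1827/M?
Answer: -2106260789/10348396757 ≈ -0.20354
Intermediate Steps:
(x(-1411) - 1492742)/(3132235 + 4201852) = (1827/(-1411) - 1492742)/(3132235 + 4201852) = (1827*(-1/1411) - 1492742)/7334087 = (-1827/1411 - 1492742)*(1/7334087) = -2106260789/1411*1/7334087 = -2106260789/10348396757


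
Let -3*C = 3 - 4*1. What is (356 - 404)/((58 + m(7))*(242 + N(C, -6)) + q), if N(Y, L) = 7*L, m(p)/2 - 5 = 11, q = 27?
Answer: -16/6009 ≈ -0.0026627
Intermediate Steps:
C = ⅓ (C = -(3 - 4*1)/3 = -(3 - 4)/3 = -⅓*(-1) = ⅓ ≈ 0.33333)
m(p) = 32 (m(p) = 10 + 2*11 = 10 + 22 = 32)
(356 - 404)/((58 + m(7))*(242 + N(C, -6)) + q) = (356 - 404)/((58 + 32)*(242 + 7*(-6)) + 27) = -48/(90*(242 - 42) + 27) = -48/(90*200 + 27) = -48/(18000 + 27) = -48/18027 = -48*1/18027 = -16/6009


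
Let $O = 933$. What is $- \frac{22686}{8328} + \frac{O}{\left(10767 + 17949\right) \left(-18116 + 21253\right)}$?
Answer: $- \frac{7095814476}{2604873827} \approx -2.7241$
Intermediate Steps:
$- \frac{22686}{8328} + \frac{O}{\left(10767 + 17949\right) \left(-18116 + 21253\right)} = - \frac{22686}{8328} + \frac{933}{\left(10767 + 17949\right) \left(-18116 + 21253\right)} = \left(-22686\right) \frac{1}{8328} + \frac{933}{28716 \cdot 3137} = - \frac{3781}{1388} + \frac{933}{90082092} = - \frac{3781}{1388} + 933 \cdot \frac{1}{90082092} = - \frac{3781}{1388} + \frac{311}{30027364} = - \frac{7095814476}{2604873827}$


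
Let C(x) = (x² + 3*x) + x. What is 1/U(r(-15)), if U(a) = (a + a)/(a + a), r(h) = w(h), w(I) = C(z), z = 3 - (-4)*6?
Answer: 1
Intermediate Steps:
z = 27 (z = 3 - 1*(-24) = 3 + 24 = 27)
C(x) = x² + 4*x
w(I) = 837 (w(I) = 27*(4 + 27) = 27*31 = 837)
r(h) = 837
U(a) = 1 (U(a) = (2*a)/((2*a)) = (2*a)*(1/(2*a)) = 1)
1/U(r(-15)) = 1/1 = 1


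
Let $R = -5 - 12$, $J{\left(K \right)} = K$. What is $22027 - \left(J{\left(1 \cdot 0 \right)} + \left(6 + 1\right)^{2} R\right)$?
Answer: $22860$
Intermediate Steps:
$R = -17$ ($R = -5 - 12 = -17$)
$22027 - \left(J{\left(1 \cdot 0 \right)} + \left(6 + 1\right)^{2} R\right) = 22027 - \left(1 \cdot 0 + \left(6 + 1\right)^{2} \left(-17\right)\right) = 22027 - \left(0 + 7^{2} \left(-17\right)\right) = 22027 - \left(0 + 49 \left(-17\right)\right) = 22027 - \left(0 - 833\right) = 22027 - -833 = 22027 + 833 = 22860$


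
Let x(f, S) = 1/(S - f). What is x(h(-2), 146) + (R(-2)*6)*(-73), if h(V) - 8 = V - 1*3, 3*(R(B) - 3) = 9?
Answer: -375803/143 ≈ -2628.0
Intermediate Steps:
R(B) = 6 (R(B) = 3 + (⅓)*9 = 3 + 3 = 6)
h(V) = 5 + V (h(V) = 8 + (V - 1*3) = 8 + (V - 3) = 8 + (-3 + V) = 5 + V)
x(h(-2), 146) + (R(-2)*6)*(-73) = 1/(146 - (5 - 2)) + (6*6)*(-73) = 1/(146 - 1*3) + 36*(-73) = 1/(146 - 3) - 2628 = 1/143 - 2628 = -375803/143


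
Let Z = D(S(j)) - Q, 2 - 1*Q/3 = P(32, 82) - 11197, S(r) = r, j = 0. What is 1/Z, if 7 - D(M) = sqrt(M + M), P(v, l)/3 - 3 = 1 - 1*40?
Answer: -1/33914 ≈ -2.9486e-5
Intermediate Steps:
P(v, l) = -108 (P(v, l) = 9 + 3*(1 - 1*40) = 9 + 3*(1 - 40) = 9 + 3*(-39) = 9 - 117 = -108)
D(M) = 7 - sqrt(2)*sqrt(M) (D(M) = 7 - sqrt(M + M) = 7 - sqrt(2*M) = 7 - sqrt(2)*sqrt(M))
Q = 33921 (Q = 6 - 3*(-108 - 11197) = 6 - 3*(-11305) = 6 + 33915 = 33921)
Z = -33914 (Z = (7 - sqrt(2)*sqrt(0)) - 1*33921 = (7 - 1*sqrt(2)*0) - 33921 = (7 + 0) - 33921 = 7 - 33921 = -33914)
1/Z = 1/(-33914) = -1/33914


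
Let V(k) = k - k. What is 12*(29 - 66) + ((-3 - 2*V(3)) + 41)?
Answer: -406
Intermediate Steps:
V(k) = 0
12*(29 - 66) + ((-3 - 2*V(3)) + 41) = 12*(29 - 66) + ((-3 - 2*0) + 41) = 12*(-37) + ((-3 + 0) + 41) = -444 + (-3 + 41) = -444 + 38 = -406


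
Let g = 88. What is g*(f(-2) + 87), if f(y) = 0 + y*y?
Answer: 8008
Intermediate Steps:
f(y) = y**2 (f(y) = 0 + y**2 = y**2)
g*(f(-2) + 87) = 88*((-2)**2 + 87) = 88*(4 + 87) = 88*91 = 8008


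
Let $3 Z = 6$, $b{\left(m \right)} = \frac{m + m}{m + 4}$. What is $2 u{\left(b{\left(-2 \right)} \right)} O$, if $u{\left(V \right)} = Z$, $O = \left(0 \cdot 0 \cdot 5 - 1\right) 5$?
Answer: $-20$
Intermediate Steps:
$O = -5$ ($O = \left(0 \cdot 5 - 1\right) 5 = \left(0 - 1\right) 5 = \left(-1\right) 5 = -5$)
$b{\left(m \right)} = \frac{2 m}{4 + m}$
$Z = 2$ ($Z = \frac{1}{3} \cdot 6 = 2$)
$u{\left(V \right)} = 2$
$2 u{\left(b{\left(-2 \right)} \right)} O = 2 \cdot 2 \left(-5\right) = 4 \left(-5\right) = -20$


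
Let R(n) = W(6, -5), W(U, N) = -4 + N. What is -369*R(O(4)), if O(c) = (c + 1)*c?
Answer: 3321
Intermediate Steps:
O(c) = c*(1 + c) (O(c) = (1 + c)*c = c*(1 + c))
R(n) = -9 (R(n) = -4 - 5 = -9)
-369*R(O(4)) = -369*(-9) = 3321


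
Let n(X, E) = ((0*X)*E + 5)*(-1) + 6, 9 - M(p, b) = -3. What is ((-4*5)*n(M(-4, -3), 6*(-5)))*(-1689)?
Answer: 33780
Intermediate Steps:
M(p, b) = 12 (M(p, b) = 9 - 1*(-3) = 9 + 3 = 12)
n(X, E) = 1 (n(X, E) = (0*E + 5)*(-1) + 6 = (0 + 5)*(-1) + 6 = 5*(-1) + 6 = -5 + 6 = 1)
((-4*5)*n(M(-4, -3), 6*(-5)))*(-1689) = (-4*5*1)*(-1689) = -20*1*(-1689) = -20*(-1689) = 33780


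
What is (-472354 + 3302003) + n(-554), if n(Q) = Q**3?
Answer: -167201815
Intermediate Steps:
(-472354 + 3302003) + n(-554) = (-472354 + 3302003) + (-554)**3 = 2829649 - 170031464 = -167201815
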